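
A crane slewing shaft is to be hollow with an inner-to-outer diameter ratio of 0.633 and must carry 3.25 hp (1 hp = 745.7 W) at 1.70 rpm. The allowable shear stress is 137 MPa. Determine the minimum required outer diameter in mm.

84.5 mm

ω = 2π·1.70/60 = 0.1780 rad/s, so T = P/ω = 3.25×745.7 / 0.1780 = 13610 N·m.
For a hollow shaft with d_i/d_o = 0.633: τ_max = 16T/(π d_o³ (1−k⁴)), so d_o = [16T/(π τ_allow (1−k⁴))]^(1/3) = [16·13610/(π·1.37×10^8·0.8394)]^(1/3) = 0.08448 m.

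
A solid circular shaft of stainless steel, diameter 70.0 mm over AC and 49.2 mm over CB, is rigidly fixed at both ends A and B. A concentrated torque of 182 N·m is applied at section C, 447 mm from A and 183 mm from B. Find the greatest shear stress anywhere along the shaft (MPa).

Compatibility: T_A·a/J_AC = T_B·b/J_CB with T_A + T_B = T₀.
J_AC = 2.36×10^-6 m⁴, J_CB = 5.75×10^-7 m⁴, so T_A = T₀·(J_AC/a)/((J_AC/a)+(J_CB/b)) = 114.0 N·m, T_B = 67.97 N·m.
τ in each portion: τ_AC = 1.69×10^6 Pa, τ_CB = 2.91×10^6 Pa; maximum is in CB.
τ_max = T_CB·r/J = 67.97·0.0246/5.75×10^-7 = 2.907×10^6 Pa.

2.91 MPa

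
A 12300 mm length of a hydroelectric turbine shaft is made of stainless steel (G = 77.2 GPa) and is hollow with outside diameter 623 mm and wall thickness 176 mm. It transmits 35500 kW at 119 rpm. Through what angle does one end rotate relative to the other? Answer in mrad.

ω = 2π·119/60 = 12.46 rad/s, so T = P/ω = 35500×10³ / 12.46 = 2.849e6 N·m.
J = π(d_o⁴ − d_i⁴)/32 = π(0.623⁴ − 0.271⁴)/32 = 0.01426 m⁴.
θ = T·L/(G·J) = 2.849e6 × 12.3 / (77.2×10⁹ × 0.01426) = 0.03183 rad.

31.8 mrad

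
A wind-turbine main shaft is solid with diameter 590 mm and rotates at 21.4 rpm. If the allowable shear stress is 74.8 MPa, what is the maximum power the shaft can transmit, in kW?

J = πd⁴/32 = π(0.590)⁴/32 = 0.01190 m⁴.
T_max = τ_allow·J/r = 7.48×10^7 × 0.01190 / 0.295 = 3.016e6 N·m.
ω = 2π·21.4/60 = 2.241 rad/s, so P_max = T_max·ω = 6.760×10^6 W.

6760 kW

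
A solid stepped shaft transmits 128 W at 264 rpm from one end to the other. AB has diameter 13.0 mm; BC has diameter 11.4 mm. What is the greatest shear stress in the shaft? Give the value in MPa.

ω = 2π·264/60 = 27.65 rad/s, so T = P/ω = 128 / 27.65 = 4.630 N·m.
Under the same torque, τ_max = 16T/(πd³) is largest where d is smallest — segment BC (d = 11.4 mm).
τ_max = 16·4.630/(π·(0.0114)³) = 1.592×10^7 Pa.

15.9 MPa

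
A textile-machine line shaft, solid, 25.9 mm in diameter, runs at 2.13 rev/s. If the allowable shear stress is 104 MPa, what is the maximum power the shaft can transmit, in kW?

4.75 kW

J = πd⁴/32 = π(0.0259)⁴/32 = 4.418×10^-8 m⁴.
T_max = τ_allow·J/r = 1.04×10^8 × 4.418×10^-8 / 0.0129 = 354.8 N·m.
ω = 2π·2.13 = 13.38 rad/s, so P_max = T_max·ω = 4748 W.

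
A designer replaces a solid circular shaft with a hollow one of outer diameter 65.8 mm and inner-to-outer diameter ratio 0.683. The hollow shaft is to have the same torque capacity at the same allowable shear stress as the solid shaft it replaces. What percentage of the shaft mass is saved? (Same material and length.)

37.2 %

Equal τ_max and T ⇒ the solid shaft needs d_s³ = d_o³(1−k⁴), so d_s = 65.8·(1−0.683⁴)^(1/3) = 60.63 mm.
Area ratio A_h/A_s = d_o²(1−k²)/d_s² = (1−k²)/(1−k⁴)^(2/3) = 0.6283.
Mass saving = 1 − 0.6283 = 37.2 %.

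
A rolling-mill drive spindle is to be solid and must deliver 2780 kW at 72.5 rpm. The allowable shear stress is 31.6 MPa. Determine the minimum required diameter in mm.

ω = 2π·72.5/60 = 7.592 rad/s, so T = P/ω = 2780×10³ / 7.592 = 366200 N·m.
For a solid shaft τ_max = 16T/(πd³), so d = (16T/(π τ_allow))^(1/3) = (16·366200/(π·3.16×10^7))^(1/3) = 0.3893 m.

389 mm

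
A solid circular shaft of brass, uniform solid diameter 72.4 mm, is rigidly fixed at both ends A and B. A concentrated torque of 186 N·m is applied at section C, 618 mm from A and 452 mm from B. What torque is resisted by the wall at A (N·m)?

78.6 N·m

With uniform GJ and both ends fixed, compatibility θ_AC = θ_CB gives T_A·a = T_B·b, together with T_A + T_B = T₀.
T_A = T₀·b/(a+b) = 186.0·452/1070 = 78.57 N·m; T_B = 107.4 N·m.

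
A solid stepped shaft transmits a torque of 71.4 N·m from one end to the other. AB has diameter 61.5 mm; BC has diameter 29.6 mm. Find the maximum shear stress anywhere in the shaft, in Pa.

Under the same torque, τ_max = 16T/(πd³) is largest where d is smallest — segment BC (d = 29.6 mm).
τ_max = 16·71.40/(π·(0.0296)³) = 1.402×10^7 Pa.

1.40e7 Pa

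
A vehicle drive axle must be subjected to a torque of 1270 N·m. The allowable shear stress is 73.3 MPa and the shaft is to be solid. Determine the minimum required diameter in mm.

For a solid shaft τ_max = 16T/(πd³), so d = (16T/(π τ_allow))^(1/3) = (16·1270/(π·7.33×10^7))^(1/3) = 0.04452 m.

44.5 mm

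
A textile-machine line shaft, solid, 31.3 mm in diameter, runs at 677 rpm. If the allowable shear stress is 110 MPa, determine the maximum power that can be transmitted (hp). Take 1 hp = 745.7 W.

J = πd⁴/32 = π(0.0313)⁴/32 = 9.423×10^-8 m⁴.
T_max = τ_allow·J/r = 1.10×10^8 × 9.423×10^-8 / 0.0157 = 662.3 N·m.
ω = 2π·677/60 = 70.90 rad/s, so P_max = T_max·ω = 4.695×10^4 W.

63.0 hp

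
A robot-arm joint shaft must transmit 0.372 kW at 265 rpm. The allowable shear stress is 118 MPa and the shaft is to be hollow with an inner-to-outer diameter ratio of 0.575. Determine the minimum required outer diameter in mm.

8.66 mm

ω = 2π·265/60 = 27.75 rad/s, so T = P/ω = 0.372×10³ / 27.75 = 13.41 N·m.
For a hollow shaft with d_i/d_o = 0.575: τ_max = 16T/(π d_o³ (1−k⁴)), so d_o = [16T/(π τ_allow (1−k⁴))]^(1/3) = [16·13.41/(π·1.18×10^8·0.8907)]^(1/3) = 0.008661 m.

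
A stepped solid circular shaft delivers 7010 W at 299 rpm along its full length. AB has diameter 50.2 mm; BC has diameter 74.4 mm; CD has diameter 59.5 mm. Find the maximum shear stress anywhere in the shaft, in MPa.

ω = 2π·299/60 = 31.31 rad/s, so T = P/ω = 7010 / 31.31 = 223.9 N·m.
Under the same torque, τ_max = 16T/(πd³) is largest where d is smallest — segment AB (d = 50.2 mm).
τ_max = 16·223.9/(π·(0.0502)³) = 9.013×10^6 Pa.

9.01 MPa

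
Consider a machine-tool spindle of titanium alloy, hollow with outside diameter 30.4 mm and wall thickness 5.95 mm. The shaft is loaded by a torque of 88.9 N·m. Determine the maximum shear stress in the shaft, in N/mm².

J = π(d_o⁴ − d_i⁴)/32 = π(0.0304⁴ − 0.0185⁴)/32 = 7.235×10^-8 m⁴.
τ_max = T·r/J = 88.90 × 0.0152 / 7.235×10^-8 = 1.868×10^7 Pa.

18.7 N/mm²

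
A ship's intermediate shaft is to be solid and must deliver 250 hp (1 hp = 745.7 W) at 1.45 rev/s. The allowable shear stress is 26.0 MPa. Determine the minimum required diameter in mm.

159 mm

ω = 2π·1.45 = 9.111 rad/s, so T = P/ω = 250×745.7 / 9.111 = 20460 N·m.
For a solid shaft τ_max = 16T/(πd³), so d = (16T/(π τ_allow))^(1/3) = (16·20460/(π·2.60×10^7))^(1/3) = 0.1588 m.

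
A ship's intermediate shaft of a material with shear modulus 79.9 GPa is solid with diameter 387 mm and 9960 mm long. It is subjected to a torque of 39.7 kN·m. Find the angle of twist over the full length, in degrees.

0.129°

J = πd⁴/32 = π(0.387)⁴/32 = 2.202×10^-3 m⁴.
θ = T·L/(G·J) = 39700 × 9.96 / (79.9×10⁹ × 2.202×10^-3) = 2.247×10^-3 rad.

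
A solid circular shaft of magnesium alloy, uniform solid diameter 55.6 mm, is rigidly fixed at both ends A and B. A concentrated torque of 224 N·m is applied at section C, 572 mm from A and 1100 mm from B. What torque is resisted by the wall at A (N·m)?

With uniform GJ and both ends fixed, compatibility θ_AC = θ_CB gives T_A·a = T_B·b, together with T_A + T_B = T₀.
T_A = T₀·b/(a+b) = 224.0·1100/1672 = 147.4 N·m; T_B = 76.63 N·m.

147 N·m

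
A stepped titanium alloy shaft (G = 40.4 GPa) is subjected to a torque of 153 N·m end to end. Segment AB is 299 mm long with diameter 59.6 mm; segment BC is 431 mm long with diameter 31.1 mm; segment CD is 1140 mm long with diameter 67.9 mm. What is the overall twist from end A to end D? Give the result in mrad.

20.8 mrad

J_AB = π(0.0596)⁴/32 = 1.24×10^-6 m⁴; J_BC = π(0.0311)⁴/32 = 9.18×10^-8 m⁴; J_CD = π(0.0679)⁴/32 = 2.09×10^-6 m⁴.
θ = (T/G)·Σ L_i/J_i = (153.0/40.4×10⁹)·(0.299/1.24×10^-6 + 0.431/9.18×10^-8 + 1.14/2.09×10^-6) = 0.02076 rad.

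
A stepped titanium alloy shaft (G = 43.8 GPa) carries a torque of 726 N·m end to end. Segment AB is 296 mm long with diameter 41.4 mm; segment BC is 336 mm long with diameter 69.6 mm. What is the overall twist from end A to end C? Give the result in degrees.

J_AB = π(0.0414)⁴/32 = 2.88×10^-7 m⁴; J_BC = π(0.0696)⁴/32 = 2.30×10^-6 m⁴.
θ = (T/G)·Σ L_i/J_i = (726.0/43.8×10⁹)·(0.296/2.88×10^-7 + 0.336/2.30×10^-6) = 0.01943 rad.

1.11°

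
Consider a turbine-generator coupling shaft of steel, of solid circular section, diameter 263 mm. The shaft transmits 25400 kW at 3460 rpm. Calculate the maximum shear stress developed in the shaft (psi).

ω = 2π·3460/60 = 362.3 rad/s, so T = P/ω = 25400×10³ / 362.3 = 70100 N·m.
J = πd⁴/32 = π(0.263)⁴/32 = 4.697×10^-4 m⁴.
τ_max = T·r/J = 70100 × 0.132 / 4.697×10^-4 = 1.963×10^7 Pa.

2850 psi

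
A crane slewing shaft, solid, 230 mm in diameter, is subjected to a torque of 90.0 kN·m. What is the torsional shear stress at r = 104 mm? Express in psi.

4940 psi

J = πd⁴/32 = π(0.230)⁴/32 = 2.747×10^-4 m⁴.
Shear stress varies linearly with radius: τ = T·r/J = 90000 × 0.104 / 2.747×10^-4 = 3.407×10^7 Pa.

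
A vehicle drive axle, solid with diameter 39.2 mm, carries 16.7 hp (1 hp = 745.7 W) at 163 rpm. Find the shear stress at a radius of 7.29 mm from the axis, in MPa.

ω = 2π·163/60 = 17.07 rad/s, so T = P/ω = 16.7×745.7 / 17.07 = 729.6 N·m.
J = πd⁴/32 = π(0.0392)⁴/32 = 2.318×10^-7 m⁴.
Shear stress varies linearly with radius: τ = T·r/J = 729.6 × 0.00729 / 2.318×10^-7 = 2.294×10^7 Pa.

22.9 MPa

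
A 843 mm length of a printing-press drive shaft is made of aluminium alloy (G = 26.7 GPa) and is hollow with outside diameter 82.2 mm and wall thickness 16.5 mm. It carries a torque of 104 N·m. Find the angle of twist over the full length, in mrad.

0.840 mrad

J = π(d_o⁴ − d_i⁴)/32 = π(0.0822⁴ − 0.0492⁴)/32 = 3.907×10^-6 m⁴.
θ = T·L/(G·J) = 104.0 × 0.843 / (26.7×10⁹ × 3.907×10^-6) = 8.405×10^-4 rad.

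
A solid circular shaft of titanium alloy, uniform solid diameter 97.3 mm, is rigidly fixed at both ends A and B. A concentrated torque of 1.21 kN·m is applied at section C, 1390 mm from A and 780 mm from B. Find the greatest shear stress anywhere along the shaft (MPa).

4.29 MPa

With uniform GJ and both ends fixed, compatibility θ_AC = θ_CB gives T_A·a = T_B·b, together with T_A + T_B = T₀.
T_A = T₀·b/(a+b) = 1210·780/2170 = 434.9 N·m; T_B = 775.1 N·m.
τ in each portion: τ_AC = 2.40×10^6 Pa, τ_CB = 4.29×10^6 Pa; maximum is in CB.
τ_max = T_CB·r/J = 775.1·0.0486/8.80×10^-6 = 4.285×10^6 Pa.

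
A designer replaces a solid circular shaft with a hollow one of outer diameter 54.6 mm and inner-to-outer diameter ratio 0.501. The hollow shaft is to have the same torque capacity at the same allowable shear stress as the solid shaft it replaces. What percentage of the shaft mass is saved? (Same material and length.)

Equal τ_max and T ⇒ the solid shaft needs d_s³ = d_o³(1−k⁴), so d_s = 54.6·(1−0.501⁴)^(1/3) = 53.43 mm.
Area ratio A_h/A_s = d_o²(1−k²)/d_s² = (1−k²)/(1−k⁴)^(2/3) = 0.7822.
Mass saving = 1 − 0.7822 = 21.8 %.

21.8 %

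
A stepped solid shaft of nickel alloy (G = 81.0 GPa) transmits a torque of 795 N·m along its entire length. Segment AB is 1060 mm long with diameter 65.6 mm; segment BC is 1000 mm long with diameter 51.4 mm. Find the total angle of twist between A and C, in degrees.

1.15°

J_AB = π(0.0656)⁴/32 = 1.82×10^-6 m⁴; J_BC = π(0.0514)⁴/32 = 6.85×10^-7 m⁴.
θ = (T/G)·Σ L_i/J_i = (795.0/81.0×10⁹)·(1.06/1.82×10^-6 + 1.00/6.85×10^-7) = 0.02005 rad.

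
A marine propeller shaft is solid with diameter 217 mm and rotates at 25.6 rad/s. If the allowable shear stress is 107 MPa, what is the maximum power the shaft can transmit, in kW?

5500 kW

J = πd⁴/32 = π(0.217)⁴/32 = 2.177×10^-4 m⁴.
T_max = τ_allow·J/r = 1.07×10^8 × 2.177×10^-4 / 0.108 = 214700 N·m.
ω = 25.6 rad/s, so P_max = T_max·ω = 5.496×10^6 W.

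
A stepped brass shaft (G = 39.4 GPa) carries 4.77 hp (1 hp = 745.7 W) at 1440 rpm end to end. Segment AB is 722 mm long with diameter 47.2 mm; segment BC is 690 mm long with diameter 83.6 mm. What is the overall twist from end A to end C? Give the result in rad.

ω = 2π·1440/60 = 150.8 rad/s, so T = P/ω = 4.77×745.7 / 150.8 = 23.59 N·m.
J_AB = π(0.0472)⁴/32 = 4.87×10^-7 m⁴; J_BC = π(0.0836)⁴/32 = 4.80×10^-6 m⁴.
θ = (T/G)·Σ L_i/J_i = (23.59/39.4×10⁹)·(0.722/4.87×10^-7 + 0.690/4.80×10^-6) = 9.732×10^-4 rad.

9.73e-4 rad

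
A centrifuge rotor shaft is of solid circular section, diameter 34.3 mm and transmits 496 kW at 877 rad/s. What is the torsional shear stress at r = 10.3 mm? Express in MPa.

ω = 877 rad/s, so T = P/ω = 496×10³ / 877.0 = 565.6 N·m.
J = πd⁴/32 = π(0.0343)⁴/32 = 1.359×10^-7 m⁴.
Shear stress varies linearly with radius: τ = T·r/J = 565.6 × 0.0103 / 1.359×10^-7 = 4.287×10^7 Pa.

42.9 MPa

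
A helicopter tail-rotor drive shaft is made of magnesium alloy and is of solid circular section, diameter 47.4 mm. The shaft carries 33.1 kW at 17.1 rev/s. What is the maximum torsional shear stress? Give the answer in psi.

ω = 2π·17.1 = 107.4 rad/s, so T = P/ω = 33.1×10³ / 107.4 = 308.1 N·m.
J = πd⁴/32 = π(0.0474)⁴/32 = 4.956×10^-7 m⁴.
τ_max = T·r/J = 308.1 × 0.0237 / 4.956×10^-7 = 1.473×10^7 Pa.

2140 psi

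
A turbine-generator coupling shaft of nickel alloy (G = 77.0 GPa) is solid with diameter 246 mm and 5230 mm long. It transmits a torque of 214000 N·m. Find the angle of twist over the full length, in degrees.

J = πd⁴/32 = π(0.246)⁴/32 = 3.595×10^-4 m⁴.
θ = T·L/(G·J) = 214000 × 5.23 / (77.0×10⁹ × 3.595×10^-4) = 0.04043 rad.

2.32°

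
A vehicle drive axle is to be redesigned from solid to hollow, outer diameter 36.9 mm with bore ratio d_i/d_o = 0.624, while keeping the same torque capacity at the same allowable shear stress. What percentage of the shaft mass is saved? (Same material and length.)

Equal τ_max and T ⇒ the solid shaft needs d_s³ = d_o³(1−k⁴), so d_s = 36.9·(1−0.624⁴)^(1/3) = 34.93 mm.
Area ratio A_h/A_s = d_o²(1−k²)/d_s² = (1−k²)/(1−k⁴)^(2/3) = 0.6814.
Mass saving = 1 − 0.6814 = 31.9 %.

31.9 %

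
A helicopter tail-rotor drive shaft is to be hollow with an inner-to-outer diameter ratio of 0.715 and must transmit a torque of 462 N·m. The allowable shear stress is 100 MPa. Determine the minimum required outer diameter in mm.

For a hollow shaft with d_i/d_o = 0.715: τ_max = 16T/(π d_o³ (1−k⁴)), so d_o = [16T/(π τ_allow (1−k⁴))]^(1/3) = [16·462.0/(π·1.00×10^8·0.7386)]^(1/3) = 0.03170 m.

31.7 mm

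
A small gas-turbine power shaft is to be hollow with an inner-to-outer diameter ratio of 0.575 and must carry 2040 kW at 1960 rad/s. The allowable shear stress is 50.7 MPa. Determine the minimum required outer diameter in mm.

ω = 1960 rad/s, so T = P/ω = 2040×10³ / 1960 = 1041 N·m.
For a hollow shaft with d_i/d_o = 0.575: τ_max = 16T/(π d_o³ (1−k⁴)), so d_o = [16T/(π τ_allow (1−k⁴))]^(1/3) = [16·1041/(π·5.07×10^7·0.8907)]^(1/3) = 0.04896 m.

49.0 mm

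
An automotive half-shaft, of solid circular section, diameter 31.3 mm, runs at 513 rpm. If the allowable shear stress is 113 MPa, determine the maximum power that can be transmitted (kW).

J = πd⁴/32 = π(0.0313)⁴/32 = 9.423×10^-8 m⁴.
T_max = τ_allow·J/r = 1.13×10^8 × 9.423×10^-8 / 0.0157 = 680.4 N·m.
ω = 2π·513/60 = 53.72 rad/s, so P_max = T_max·ω = 3.655×10^4 W.

36.5 kW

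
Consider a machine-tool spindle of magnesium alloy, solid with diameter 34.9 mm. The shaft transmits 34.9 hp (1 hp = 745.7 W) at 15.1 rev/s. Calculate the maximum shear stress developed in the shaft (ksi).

4.77 ksi

ω = 2π·15.1 = 94.88 rad/s, so T = P/ω = 34.9×745.7 / 94.88 = 274.3 N·m.
J = πd⁴/32 = π(0.0349)⁴/32 = 1.456×10^-7 m⁴.
τ_max = T·r/J = 274.3 × 0.0175 / 1.456×10^-7 = 3.286×10^7 Pa.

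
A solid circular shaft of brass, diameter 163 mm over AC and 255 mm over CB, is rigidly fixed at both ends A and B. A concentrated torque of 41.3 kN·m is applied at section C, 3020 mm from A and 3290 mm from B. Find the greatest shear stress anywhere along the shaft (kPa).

Compatibility: T_A·a/J_AC = T_B·b/J_CB with T_A + T_B = T₀.
J_AC = 6.93×10^-5 m⁴, J_CB = 4.15×10^-4 m⁴, so T_A = T₀·(J_AC/a)/((J_AC/a)+(J_CB/b)) = 6356 N·m, T_B = 34940 N·m.
τ in each portion: τ_AC = 7.47×10^6 Pa, τ_CB = 1.07×10^7 Pa; maximum is in CB.
τ_max = T_CB·r/J = 34940·0.128/4.15×10^-4 = 1.073×10^7 Pa.

10700 kPa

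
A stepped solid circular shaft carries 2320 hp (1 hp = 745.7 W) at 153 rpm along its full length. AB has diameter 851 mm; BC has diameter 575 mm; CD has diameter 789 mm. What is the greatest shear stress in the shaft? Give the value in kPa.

2890 kPa

ω = 2π·153/60 = 16.02 rad/s, so T = P/ω = 2320×745.7 / 16.02 = 108000 N·m.
Under the same torque, τ_max = 16T/(πd³) is largest where d is smallest — segment BC (d = 575 mm).
τ_max = 16·108000/(π·(0.575)³) = 2.893×10^6 Pa.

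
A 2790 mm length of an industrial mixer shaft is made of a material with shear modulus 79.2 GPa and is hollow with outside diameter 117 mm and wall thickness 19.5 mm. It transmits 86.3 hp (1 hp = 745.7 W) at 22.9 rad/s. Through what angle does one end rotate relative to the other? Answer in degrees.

ω = 22.9 rad/s, so T = P/ω = 86.3×745.7 / 22.90 = 2810 N·m.
J = π(d_o⁴ − d_i⁴)/32 = π(0.117⁴ − 0.0780⁴)/32 = 1.476×10^-5 m⁴.
θ = T·L/(G·J) = 2810 × 2.79 / (79.2×10⁹ × 1.476×10^-5) = 6.706×10^-3 rad.

0.384°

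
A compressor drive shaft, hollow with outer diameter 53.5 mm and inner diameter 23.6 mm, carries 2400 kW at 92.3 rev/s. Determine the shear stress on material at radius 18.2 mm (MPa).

97.3 MPa

ω = 2π·92.3 = 579.9 rad/s, so T = P/ω = 2400×10³ / 579.9 = 4138 N·m.
J = π(d_o⁴ − d_i⁴)/32 = π(0.0535⁴ − 0.0236⁴)/32 = 7.738×10^-7 m⁴.
Shear stress varies linearly with radius: τ = T·r/J = 4138 × 0.0182 / 7.738×10^-7 = 9.733×10^7 Pa.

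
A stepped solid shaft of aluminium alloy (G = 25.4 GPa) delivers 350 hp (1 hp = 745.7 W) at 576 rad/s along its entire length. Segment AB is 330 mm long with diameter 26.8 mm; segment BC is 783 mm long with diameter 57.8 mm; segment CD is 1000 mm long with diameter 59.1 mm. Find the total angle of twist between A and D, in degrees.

ω = 576 rad/s, so T = P/ω = 350×745.7 / 576.0 = 453.1 N·m.
J_AB = π(0.0268)⁴/32 = 5.06×10^-8 m⁴; J_BC = π(0.0578)⁴/32 = 1.10×10^-6 m⁴; J_CD = π(0.0591)⁴/32 = 1.20×10^-6 m⁴.
θ = (T/G)·Σ L_i/J_i = (453.1/25.4×10⁹)·(0.330/5.06×10^-8 + 0.783/1.10×10^-6 + 1.00/1.20×10^-6) = 0.1439 rad.

8.24°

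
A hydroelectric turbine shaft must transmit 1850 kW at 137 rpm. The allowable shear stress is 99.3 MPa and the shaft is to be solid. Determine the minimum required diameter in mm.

188 mm

ω = 2π·137/60 = 14.35 rad/s, so T = P/ω = 1850×10³ / 14.35 = 129000 N·m.
For a solid shaft τ_max = 16T/(πd³), so d = (16T/(π τ_allow))^(1/3) = (16·129000/(π·9.93×10^7))^(1/3) = 0.1877 m.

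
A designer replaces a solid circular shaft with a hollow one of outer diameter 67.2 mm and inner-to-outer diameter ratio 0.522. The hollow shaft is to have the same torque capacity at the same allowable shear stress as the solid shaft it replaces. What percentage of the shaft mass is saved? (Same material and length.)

23.4 %

Equal τ_max and T ⇒ the solid shaft needs d_s³ = d_o³(1−k⁴), so d_s = 67.2·(1−0.522⁴)^(1/3) = 65.49 mm.
Area ratio A_h/A_s = d_o²(1−k²)/d_s² = (1−k²)/(1−k⁴)^(2/3) = 0.7659.
Mass saving = 1 − 0.7659 = 23.4 %.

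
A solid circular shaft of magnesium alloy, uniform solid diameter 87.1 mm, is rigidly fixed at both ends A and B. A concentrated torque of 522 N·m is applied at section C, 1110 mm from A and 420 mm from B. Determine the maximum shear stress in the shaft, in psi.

423 psi

With uniform GJ and both ends fixed, compatibility θ_AC = θ_CB gives T_A·a = T_B·b, together with T_A + T_B = T₀.
T_A = T₀·b/(a+b) = 522.0·420/1530 = 143.3 N·m; T_B = 378.7 N·m.
τ in each portion: τ_AC = 1.10×10^6 Pa, τ_CB = 2.92×10^6 Pa; maximum is in CB.
τ_max = T_CB·r/J = 378.7·0.0435/5.65×10^-6 = 2.919×10^6 Pa.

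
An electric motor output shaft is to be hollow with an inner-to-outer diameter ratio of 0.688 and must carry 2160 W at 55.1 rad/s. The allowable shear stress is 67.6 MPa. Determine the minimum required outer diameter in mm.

15.6 mm

ω = 55.1 rad/s, so T = P/ω = 2160 / 55.10 = 39.20 N·m.
For a hollow shaft with d_i/d_o = 0.688: τ_max = 16T/(π d_o³ (1−k⁴)), so d_o = [16T/(π τ_allow (1−k⁴))]^(1/3) = [16·39.20/(π·6.76×10^7·0.7759)]^(1/3) = 0.01561 m.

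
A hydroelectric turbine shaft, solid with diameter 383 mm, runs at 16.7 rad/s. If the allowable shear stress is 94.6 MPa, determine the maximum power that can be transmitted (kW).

J = πd⁴/32 = π(0.383)⁴/32 = 2.112×10^-3 m⁴.
T_max = τ_allow·J/r = 9.46×10^7 × 2.112×10^-3 / 0.192 = 1.044e6 N·m.
ω = 16.7 rad/s, so P_max = T_max·ω = 1.743×10^7 W.

17400 kW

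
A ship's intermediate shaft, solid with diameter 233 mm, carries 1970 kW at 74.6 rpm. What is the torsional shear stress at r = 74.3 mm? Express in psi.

ω = 2π·74.6/60 = 7.812 rad/s, so T = P/ω = 1970×10³ / 7.812 = 252200 N·m.
J = πd⁴/32 = π(0.233)⁴/32 = 2.894×10^-4 m⁴.
Shear stress varies linearly with radius: τ = T·r/J = 252200 × 0.0743 / 2.894×10^-4 = 6.475×10^7 Pa.

9390 psi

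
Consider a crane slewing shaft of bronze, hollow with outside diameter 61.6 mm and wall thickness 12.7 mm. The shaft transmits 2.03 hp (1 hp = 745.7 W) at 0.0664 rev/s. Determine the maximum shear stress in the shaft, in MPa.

ω = 2π·0.0664 = 0.4172 rad/s, so T = P/ω = 2.03×745.7 / 0.4172 = 3628 N·m.
J = π(d_o⁴ − d_i⁴)/32 = π(0.0616⁴ − 0.0362⁴)/32 = 1.245×10^-6 m⁴.
τ_max = T·r/J = 3628 × 0.0308 / 1.245×10^-6 = 8.976×10^7 Pa.

89.8 MPa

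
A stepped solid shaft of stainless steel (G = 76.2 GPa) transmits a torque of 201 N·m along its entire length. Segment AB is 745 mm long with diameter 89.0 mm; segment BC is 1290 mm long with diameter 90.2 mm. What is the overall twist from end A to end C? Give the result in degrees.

J_AB = π(0.0890)⁴/32 = 6.16×10^-6 m⁴; J_BC = π(0.0902)⁴/32 = 6.50×10^-6 m⁴.
θ = (T/G)·Σ L_i/J_i = (201.0/76.2×10⁹)·(0.745/6.16×10^-6 + 1.29/6.50×10^-6) = 8.426×10^-4 rad.

0.0483°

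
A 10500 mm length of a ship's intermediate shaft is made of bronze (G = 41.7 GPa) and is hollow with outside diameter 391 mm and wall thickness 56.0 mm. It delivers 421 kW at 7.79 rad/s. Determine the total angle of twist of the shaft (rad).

0.00801 rad

ω = 7.79 rad/s, so T = P/ω = 421×10³ / 7.790 = 54040 N·m.
J = π(d_o⁴ − d_i⁴)/32 = π(0.391⁴ − 0.279⁴)/32 = 1.700×10^-3 m⁴.
θ = T·L/(G·J) = 54040 × 10.5 / (41.7×10⁹ × 1.700×10^-3) = 8.006×10^-3 rad.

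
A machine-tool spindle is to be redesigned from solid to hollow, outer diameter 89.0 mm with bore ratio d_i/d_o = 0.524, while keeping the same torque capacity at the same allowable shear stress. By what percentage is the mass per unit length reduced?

23.6 %

Equal τ_max and T ⇒ the solid shaft needs d_s³ = d_o³(1−k⁴), so d_s = 89.0·(1−0.524⁴)^(1/3) = 86.70 mm.
Area ratio A_h/A_s = d_o²(1−k²)/d_s² = (1−k²)/(1−k⁴)^(2/3) = 0.7643.
Mass saving = 1 − 0.7643 = 23.6 %.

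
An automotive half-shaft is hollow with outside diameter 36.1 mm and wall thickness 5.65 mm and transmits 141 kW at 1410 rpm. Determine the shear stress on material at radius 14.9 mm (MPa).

ω = 2π·1410/60 = 147.7 rad/s, so T = P/ω = 141×10³ / 147.7 = 954.9 N·m.
J = π(d_o⁴ − d_i⁴)/32 = π(0.0361⁴ − 0.0248⁴)/32 = 1.296×10^-7 m⁴.
Shear stress varies linearly with radius: τ = T·r/J = 954.9 × 0.0149 / 1.296×10^-7 = 1.098×10^8 Pa.

110 MPa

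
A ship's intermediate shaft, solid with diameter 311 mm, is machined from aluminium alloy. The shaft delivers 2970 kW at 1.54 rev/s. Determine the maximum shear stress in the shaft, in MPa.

52.0 MPa

ω = 2π·1.54 = 9.676 rad/s, so T = P/ω = 2970×10³ / 9.676 = 306900 N·m.
J = πd⁴/32 = π(0.311)⁴/32 = 9.184×10^-4 m⁴.
τ_max = T·r/J = 306900 × 0.155 / 9.184×10^-4 = 5.197×10^7 Pa.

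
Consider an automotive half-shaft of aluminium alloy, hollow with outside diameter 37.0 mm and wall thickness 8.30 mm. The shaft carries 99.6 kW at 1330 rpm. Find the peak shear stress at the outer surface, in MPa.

79.2 MPa

ω = 2π·1330/60 = 139.3 rad/s, so T = P/ω = 99.6×10³ / 139.3 = 715.1 N·m.
J = π(d_o⁴ − d_i⁴)/32 = π(0.0370⁴ − 0.0204⁴)/32 = 1.670×10^-7 m⁴.
τ_max = T·r/J = 715.1 × 0.0185 / 1.670×10^-7 = 7.922×10^7 Pa.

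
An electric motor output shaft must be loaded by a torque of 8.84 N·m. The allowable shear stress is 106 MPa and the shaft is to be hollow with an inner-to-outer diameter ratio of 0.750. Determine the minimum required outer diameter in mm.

8.53 mm

For a hollow shaft with d_i/d_o = 0.750: τ_max = 16T/(π d_o³ (1−k⁴)), so d_o = [16T/(π τ_allow (1−k⁴))]^(1/3) = [16·8.840/(π·1.06×10^8·0.6836)]^(1/3) = 0.008533 m.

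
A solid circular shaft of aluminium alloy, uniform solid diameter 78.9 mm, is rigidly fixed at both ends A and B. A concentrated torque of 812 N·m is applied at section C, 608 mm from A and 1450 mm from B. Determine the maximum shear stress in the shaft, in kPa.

5930 kPa

With uniform GJ and both ends fixed, compatibility θ_AC = θ_CB gives T_A·a = T_B·b, together with T_A + T_B = T₀.
T_A = T₀·b/(a+b) = 812.0·1450/2058 = 572.1 N·m; T_B = 239.9 N·m.
τ in each portion: τ_AC = 5.93×10^6 Pa, τ_CB = 2.49×10^6 Pa; maximum is in AC.
τ_max = T_AC·r/J = 572.1·0.0395/3.80×10^-6 = 5.932×10^6 Pa.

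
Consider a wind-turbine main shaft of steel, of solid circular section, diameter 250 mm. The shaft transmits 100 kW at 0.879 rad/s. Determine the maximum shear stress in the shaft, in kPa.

ω = 0.879 rad/s, so T = P/ω = 100×10³ / 0.8790 = 113800 N·m.
J = πd⁴/32 = π(0.250)⁴/32 = 3.835×10^-4 m⁴.
τ_max = T·r/J = 113800 × 0.125 / 3.835×10^-4 = 3.708×10^7 Pa.

37100 kPa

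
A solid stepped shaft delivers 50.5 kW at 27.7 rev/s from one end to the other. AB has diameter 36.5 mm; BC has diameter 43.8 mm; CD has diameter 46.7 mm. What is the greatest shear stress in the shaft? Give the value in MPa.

30.4 MPa

ω = 2π·27.7 = 174.0 rad/s, so T = P/ω = 50.5×10³ / 174.0 = 290.2 N·m.
Under the same torque, τ_max = 16T/(πd³) is largest where d is smallest — segment AB (d = 36.5 mm).
τ_max = 16·290.2/(π·(0.0365)³) = 3.039×10^7 Pa.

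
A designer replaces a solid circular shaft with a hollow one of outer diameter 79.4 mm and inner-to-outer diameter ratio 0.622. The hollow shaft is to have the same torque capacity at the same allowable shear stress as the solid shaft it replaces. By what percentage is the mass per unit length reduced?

31.7 %

Equal τ_max and T ⇒ the solid shaft needs d_s³ = d_o³(1−k⁴), so d_s = 79.4·(1−0.622⁴)^(1/3) = 75.22 mm.
Area ratio A_h/A_s = d_o²(1−k²)/d_s² = (1−k²)/(1−k⁴)^(2/3) = 0.6831.
Mass saving = 1 − 0.6831 = 31.7 %.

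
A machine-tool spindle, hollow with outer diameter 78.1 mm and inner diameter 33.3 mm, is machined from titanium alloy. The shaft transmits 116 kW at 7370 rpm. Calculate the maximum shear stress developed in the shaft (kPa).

1660 kPa

ω = 2π·7370/60 = 771.8 rad/s, so T = P/ω = 116×10³ / 771.8 = 150.3 N·m.
J = π(d_o⁴ − d_i⁴)/32 = π(0.0781⁴ − 0.0333⁴)/32 = 3.532×10^-6 m⁴.
τ_max = T·r/J = 150.3 × 0.0390 / 3.532×10^-6 = 1.662×10^6 Pa.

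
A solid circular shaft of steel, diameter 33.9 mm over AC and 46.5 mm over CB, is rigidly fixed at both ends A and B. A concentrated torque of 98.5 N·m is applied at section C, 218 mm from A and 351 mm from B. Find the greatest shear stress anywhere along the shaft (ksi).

0.584 ksi

Compatibility: T_A·a/J_AC = T_B·b/J_CB with T_A + T_B = T₀.
J_AC = 1.30×10^-7 m⁴, J_CB = 4.59×10^-7 m⁴, so T_A = T₀·(J_AC/a)/((J_AC/a)+(J_CB/b)) = 30.79 N·m, T_B = 67.71 N·m.
τ in each portion: τ_AC = 4.03×10^6 Pa, τ_CB = 3.43×10^6 Pa; maximum is in AC.
τ_max = T_AC·r/J = 30.79·0.0169/1.30×10^-7 = 4.026×10^6 Pa.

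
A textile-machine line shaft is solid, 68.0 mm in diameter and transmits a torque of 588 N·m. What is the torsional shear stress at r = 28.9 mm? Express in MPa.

8.10 MPa

J = πd⁴/32 = π(0.0680)⁴/32 = 2.099×10^-6 m⁴.
Shear stress varies linearly with radius: τ = T·r/J = 588.0 × 0.0289 / 2.099×10^-6 = 8.095×10^6 Pa.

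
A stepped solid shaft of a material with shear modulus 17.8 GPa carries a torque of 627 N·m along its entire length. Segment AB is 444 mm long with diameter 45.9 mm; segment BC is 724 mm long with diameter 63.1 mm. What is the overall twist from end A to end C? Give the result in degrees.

3.00°

J_AB = π(0.0459)⁴/32 = 4.36×10^-7 m⁴; J_BC = π(0.0631)⁴/32 = 1.56×10^-6 m⁴.
θ = (T/G)·Σ L_i/J_i = (627.0/17.8×10⁹)·(0.444/4.36×10^-7 + 0.724/1.56×10^-6) = 0.05228 rad.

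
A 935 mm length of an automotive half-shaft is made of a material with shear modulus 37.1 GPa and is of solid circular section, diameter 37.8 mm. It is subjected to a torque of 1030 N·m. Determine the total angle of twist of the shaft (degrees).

7.42°

J = πd⁴/32 = π(0.0378)⁴/32 = 2.004×10^-7 m⁴.
θ = T·L/(G·J) = 1030 × 0.935 / (37.1×10⁹ × 2.004×10^-7) = 0.1295 rad.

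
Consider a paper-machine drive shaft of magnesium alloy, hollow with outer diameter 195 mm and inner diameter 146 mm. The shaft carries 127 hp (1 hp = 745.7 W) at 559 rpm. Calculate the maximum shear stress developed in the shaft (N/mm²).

1.62 N/mm²

ω = 2π·559/60 = 58.54 rad/s, so T = P/ω = 127×745.7 / 58.54 = 1618 N·m.
J = π(d_o⁴ − d_i⁴)/32 = π(0.195⁴ − 0.146⁴)/32 = 9.734×10^-5 m⁴.
τ_max = T·r/J = 1618 × 0.0975 / 9.734×10^-5 = 1.620×10^6 Pa.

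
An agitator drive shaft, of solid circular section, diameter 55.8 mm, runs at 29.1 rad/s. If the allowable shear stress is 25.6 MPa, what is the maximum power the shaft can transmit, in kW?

J = πd⁴/32 = π(0.0558)⁴/32 = 9.518×10^-7 m⁴.
T_max = τ_allow·J/r = 2.56×10^7 × 9.518×10^-7 / 0.0279 = 873.3 N·m.
ω = 29.1 rad/s, so P_max = T_max·ω = 2.541×10^4 W.

25.4 kW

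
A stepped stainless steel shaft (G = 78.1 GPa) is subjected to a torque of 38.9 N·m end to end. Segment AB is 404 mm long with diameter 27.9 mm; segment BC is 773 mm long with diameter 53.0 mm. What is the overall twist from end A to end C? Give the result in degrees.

0.222°

J_AB = π(0.0279)⁴/32 = 5.95×10^-8 m⁴; J_BC = π(0.0530)⁴/32 = 7.75×10^-7 m⁴.
θ = (T/G)·Σ L_i/J_i = (38.90/78.1×10⁹)·(0.404/5.95×10^-8 + 0.773/7.75×10^-7) = 3.880×10^-3 rad.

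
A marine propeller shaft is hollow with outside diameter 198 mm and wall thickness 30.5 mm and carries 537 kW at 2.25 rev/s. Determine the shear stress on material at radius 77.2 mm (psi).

3660 psi

ω = 2π·2.25 = 14.14 rad/s, so T = P/ω = 537×10³ / 14.14 = 37980 N·m.
J = π(d_o⁴ − d_i⁴)/32 = π(0.198⁴ − 0.137⁴)/32 = 1.163×10^-4 m⁴.
Shear stress varies linearly with radius: τ = T·r/J = 37980 × 0.0772 / 1.163×10^-4 = 2.521×10^7 Pa.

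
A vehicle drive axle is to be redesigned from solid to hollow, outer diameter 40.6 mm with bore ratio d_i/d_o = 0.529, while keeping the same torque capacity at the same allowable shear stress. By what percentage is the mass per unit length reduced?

24.0 %

Equal τ_max and T ⇒ the solid shaft needs d_s³ = d_o³(1−k⁴), so d_s = 40.6·(1−0.529⁴)^(1/3) = 39.51 mm.
Area ratio A_h/A_s = d_o²(1−k²)/d_s² = (1−k²)/(1−k⁴)^(2/3) = 0.7604.
Mass saving = 1 − 0.7604 = 24.0 %.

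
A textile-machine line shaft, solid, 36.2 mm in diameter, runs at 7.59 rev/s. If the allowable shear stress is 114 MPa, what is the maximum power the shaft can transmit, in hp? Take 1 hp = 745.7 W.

J = πd⁴/32 = π(0.0362)⁴/32 = 1.686×10^-7 m⁴.
T_max = τ_allow·J/r = 1.14×10^8 × 1.686×10^-7 / 0.0181 = 1062 N·m.
ω = 2π·7.59 = 47.69 rad/s, so P_max = T_max·ω = 5.064×10^4 W.

67.9 hp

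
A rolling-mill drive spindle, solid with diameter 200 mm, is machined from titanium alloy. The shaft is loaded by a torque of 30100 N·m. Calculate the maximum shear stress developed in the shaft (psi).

J = πd⁴/32 = π(0.200)⁴/32 = 1.571×10^-4 m⁴.
τ_max = T·r/J = 30100 × 0.100 / 1.571×10^-4 = 1.916×10^7 Pa.

2780 psi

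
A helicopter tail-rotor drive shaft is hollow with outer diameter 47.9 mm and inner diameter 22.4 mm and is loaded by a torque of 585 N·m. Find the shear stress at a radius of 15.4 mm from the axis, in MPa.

J = π(d_o⁴ − d_i⁴)/32 = π(0.0479⁴ − 0.0224⁴)/32 = 4.921×10^-7 m⁴.
Shear stress varies linearly with radius: τ = T·r/J = 585.0 × 0.0154 / 4.921×10^-7 = 1.831×10^7 Pa.

18.3 MPa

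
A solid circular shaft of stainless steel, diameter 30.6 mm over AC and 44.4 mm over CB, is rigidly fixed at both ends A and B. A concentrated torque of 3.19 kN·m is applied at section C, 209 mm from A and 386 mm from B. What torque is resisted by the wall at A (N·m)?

938 N·m

Compatibility: T_A·a/J_AC = T_B·b/J_CB with T_A + T_B = T₀.
J_AC = 8.61×10^-8 m⁴, J_CB = 3.82×10^-7 m⁴, so T_A = T₀·(J_AC/a)/((J_AC/a)+(J_CB/b)) = 938.2 N·m, T_B = 2252 N·m.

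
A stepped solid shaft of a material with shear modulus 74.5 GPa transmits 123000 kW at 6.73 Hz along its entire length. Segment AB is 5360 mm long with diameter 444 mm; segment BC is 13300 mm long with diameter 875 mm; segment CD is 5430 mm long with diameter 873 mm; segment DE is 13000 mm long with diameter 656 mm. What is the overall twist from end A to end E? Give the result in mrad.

ω = 2π·6.73 = 42.29 rad/s, so T = P/ω = 123000×10³ / 42.29 = 2.909e6 N·m.
J_AB = π(0.444)⁴/32 = 3.82×10^-3 m⁴; J_BC = π(0.875)⁴/32 = 0.0575 m⁴; J_CD = π(0.873)⁴/32 = 0.0570 m⁴; J_DE = π(0.656)⁴/32 = 0.0182 m⁴.
θ = (T/G)·Σ L_i/J_i = (2.909e6/74.5×10⁹)·(5.36/3.82×10^-3 + 13.3/0.0575 + 5.43/0.0570 + 13.0/0.0182) = 0.09551 rad.

95.5 mrad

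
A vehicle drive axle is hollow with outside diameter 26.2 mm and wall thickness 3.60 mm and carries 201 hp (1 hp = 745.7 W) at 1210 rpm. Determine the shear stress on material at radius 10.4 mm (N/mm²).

ω = 2π·1210/60 = 126.7 rad/s, so T = P/ω = 201×745.7 / 126.7 = 1183 N·m.
J = π(d_o⁴ − d_i⁴)/32 = π(0.0262⁴ − 0.0190⁴)/32 = 3.347×10^-8 m⁴.
Shear stress varies linearly with radius: τ = T·r/J = 1183 × 0.0104 / 3.347×10^-8 = 3.676×10^8 Pa.

368 N/mm²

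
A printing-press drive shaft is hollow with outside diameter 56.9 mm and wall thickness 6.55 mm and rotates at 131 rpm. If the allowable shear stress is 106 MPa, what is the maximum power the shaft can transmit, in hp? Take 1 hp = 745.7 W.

J = π(d_o⁴ − d_i⁴)/32 = π(0.0569⁴ − 0.0438⁴)/32 = 6.678×10^-7 m⁴.
T_max = τ_allow·J/r = 1.06×10^8 × 6.678×10^-7 / 0.0284 = 2488 N·m.
ω = 2π·131/60 = 13.72 rad/s, so P_max = T_max·ω = 3.413×10^4 W.

45.8 hp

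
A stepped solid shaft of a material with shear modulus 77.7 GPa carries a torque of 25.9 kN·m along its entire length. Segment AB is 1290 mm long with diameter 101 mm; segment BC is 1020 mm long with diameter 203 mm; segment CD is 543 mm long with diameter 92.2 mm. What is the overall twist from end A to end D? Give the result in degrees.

J_AB = π(0.101)⁴/32 = 1.02×10^-5 m⁴; J_BC = π(0.203)⁴/32 = 1.67×10^-4 m⁴; J_CD = π(0.0922)⁴/32 = 7.09×10^-6 m⁴.
θ = (T/G)·Σ L_i/J_i = (25900/77.7×10⁹)·(1.29/1.02×10^-5 + 1.02/1.67×10^-4 + 0.543/7.09×10^-6) = 0.06964 rad.

3.99°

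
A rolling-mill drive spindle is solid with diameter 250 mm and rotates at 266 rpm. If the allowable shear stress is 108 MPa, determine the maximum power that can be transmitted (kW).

9230 kW

J = πd⁴/32 = π(0.250)⁴/32 = 3.835×10^-4 m⁴.
T_max = τ_allow·J/r = 1.08×10^8 × 3.835×10^-4 / 0.125 = 331300 N·m.
ω = 2π·266/60 = 27.86 rad/s, so P_max = T_max·ω = 9.230×10^6 W.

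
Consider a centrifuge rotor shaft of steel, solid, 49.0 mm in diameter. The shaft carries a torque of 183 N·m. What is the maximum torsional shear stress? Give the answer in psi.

1150 psi

J = πd⁴/32 = π(0.0490)⁴/32 = 5.660×10^-7 m⁴.
τ_max = T·r/J = 183.0 × 0.0245 / 5.660×10^-7 = 7.922×10^6 Pa.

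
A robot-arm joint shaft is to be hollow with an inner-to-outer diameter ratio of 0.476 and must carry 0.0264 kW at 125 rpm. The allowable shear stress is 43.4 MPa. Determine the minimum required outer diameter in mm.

6.30 mm

ω = 2π·125/60 = 13.09 rad/s, so T = P/ω = 0.0264×10³ / 13.09 = 2.017 N·m.
For a hollow shaft with d_i/d_o = 0.476: τ_max = 16T/(π d_o³ (1−k⁴)), so d_o = [16T/(π τ_allow (1−k⁴))]^(1/3) = [16·2.017/(π·4.34×10^7·0.9487)]^(1/3) = 0.006295 m.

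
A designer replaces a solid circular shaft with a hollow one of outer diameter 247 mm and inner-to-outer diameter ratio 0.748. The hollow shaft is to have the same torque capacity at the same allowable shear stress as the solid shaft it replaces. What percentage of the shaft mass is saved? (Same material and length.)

43.4 %

Equal τ_max and T ⇒ the solid shaft needs d_s³ = d_o³(1−k⁴), so d_s = 247·(1−0.748⁴)^(1/3) = 217.9 mm.
Area ratio A_h/A_s = d_o²(1−k²)/d_s² = (1−k²)/(1−k⁴)^(2/3) = 0.5658.
Mass saving = 1 − 0.5658 = 43.4 %.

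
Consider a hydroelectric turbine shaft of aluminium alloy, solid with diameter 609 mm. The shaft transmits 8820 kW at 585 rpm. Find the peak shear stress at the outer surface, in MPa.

ω = 2π·585/60 = 61.26 rad/s, so T = P/ω = 8820×10³ / 61.26 = 144000 N·m.
J = πd⁴/32 = π(0.609)⁴/32 = 0.01350 m⁴.
τ_max = T·r/J = 144000 × 0.304 / 0.01350 = 3.246×10^6 Pa.

3.25 MPa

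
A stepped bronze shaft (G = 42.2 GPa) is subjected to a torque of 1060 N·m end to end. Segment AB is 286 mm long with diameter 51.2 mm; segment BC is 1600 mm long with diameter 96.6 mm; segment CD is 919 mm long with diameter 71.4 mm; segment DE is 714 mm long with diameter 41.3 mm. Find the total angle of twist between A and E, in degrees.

J_AB = π(0.0512)⁴/32 = 6.75×10^-7 m⁴; J_BC = π(0.0966)⁴/32 = 8.55×10^-6 m⁴; J_CD = π(0.0714)⁴/32 = 2.55×10^-6 m⁴; J_DE = π(0.0413)⁴/32 = 2.86×10^-7 m⁴.
θ = (T/G)·Σ L_i/J_i = (1060/42.2×10⁹)·(0.286/6.75×10^-7 + 1.60/8.55×10^-6 + 0.919/2.55×10^-6 + 0.714/2.86×10^-7) = 0.08719 rad.

5.00°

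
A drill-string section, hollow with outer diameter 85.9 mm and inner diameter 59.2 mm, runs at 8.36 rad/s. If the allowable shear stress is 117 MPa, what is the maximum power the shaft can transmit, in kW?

J = π(d_o⁴ − d_i⁴)/32 = π(0.0859⁴ − 0.0592⁴)/32 = 4.139×10^-6 m⁴.
T_max = τ_allow·J/r = 1.17×10^8 × 4.139×10^-6 / 0.0430 = 11280 N·m.
ω = 8.36 rad/s, so P_max = T_max·ω = 9.427×10^4 W.

94.3 kW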